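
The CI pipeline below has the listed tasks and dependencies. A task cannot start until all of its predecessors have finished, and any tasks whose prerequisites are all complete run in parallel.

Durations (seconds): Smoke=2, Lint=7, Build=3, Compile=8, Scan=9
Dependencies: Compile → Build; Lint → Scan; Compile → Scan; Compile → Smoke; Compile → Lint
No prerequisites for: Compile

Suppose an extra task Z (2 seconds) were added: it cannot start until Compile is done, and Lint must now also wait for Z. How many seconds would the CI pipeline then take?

Originally the CI pipeline takes 24 seconds.
With Z inserted, Lint now waits for max(Compile, Z).
New critical path: Compile→Z→Lint→Scan = 8+2+7+9 = 26 ⇒ 26 seconds.

26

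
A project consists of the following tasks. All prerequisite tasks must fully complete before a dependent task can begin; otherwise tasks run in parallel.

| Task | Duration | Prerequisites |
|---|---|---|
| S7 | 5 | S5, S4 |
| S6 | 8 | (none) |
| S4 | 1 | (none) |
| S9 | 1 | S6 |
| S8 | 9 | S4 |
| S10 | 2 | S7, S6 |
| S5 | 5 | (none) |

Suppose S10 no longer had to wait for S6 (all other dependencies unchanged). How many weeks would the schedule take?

Before: longest chain S5→S7→S10 = 5+5+2 = 12, finish 12.
Dropping S6→S10 doesn't change S10's earliest start (10); another predecessor still binds.
New critical path: S5→S7→S10 = 5+5+2 = 12 ⇒ 12 weeks.

12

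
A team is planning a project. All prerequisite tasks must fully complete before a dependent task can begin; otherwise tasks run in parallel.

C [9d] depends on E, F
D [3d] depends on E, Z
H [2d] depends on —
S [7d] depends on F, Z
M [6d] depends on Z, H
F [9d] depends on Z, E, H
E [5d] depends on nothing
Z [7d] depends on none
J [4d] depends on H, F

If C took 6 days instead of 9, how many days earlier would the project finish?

Actual critical path: Z→F→C = 7+9+9 = 25 ⇒ 25 days.
Since C is critical, the -3 change carries straight to that chain (now 22 days).
Now Z→F→S = 7+9+7 = 23 is longest, so the finish becomes 23 days.
Change in finish: 23 − 25 = -2 days.

2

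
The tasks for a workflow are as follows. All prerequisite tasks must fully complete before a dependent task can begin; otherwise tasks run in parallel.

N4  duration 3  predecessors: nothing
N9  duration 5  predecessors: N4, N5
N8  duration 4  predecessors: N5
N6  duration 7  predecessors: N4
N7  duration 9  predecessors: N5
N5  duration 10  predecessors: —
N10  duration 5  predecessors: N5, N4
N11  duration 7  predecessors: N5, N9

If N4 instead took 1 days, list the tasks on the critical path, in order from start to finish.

N5, N9, N11

As given, the longest chain is N5→N9→N11 = 10+5+7 = 22, so the finish is 22 days.
N4 is off the critical path — its longest chain is 15 days, giving 7 of slack.
That remains the longest chain; total 22 days.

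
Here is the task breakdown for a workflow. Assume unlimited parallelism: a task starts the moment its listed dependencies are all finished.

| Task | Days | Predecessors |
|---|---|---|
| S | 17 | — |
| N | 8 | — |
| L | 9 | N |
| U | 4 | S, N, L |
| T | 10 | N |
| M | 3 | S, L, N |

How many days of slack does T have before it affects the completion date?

S→U = 17+4 = 21 sets the makespan at 21 days.
Longest path through T: 18 days (earliest finish 18, latest finish 21).
Slack of T = 11 − 8 = 3 days.

3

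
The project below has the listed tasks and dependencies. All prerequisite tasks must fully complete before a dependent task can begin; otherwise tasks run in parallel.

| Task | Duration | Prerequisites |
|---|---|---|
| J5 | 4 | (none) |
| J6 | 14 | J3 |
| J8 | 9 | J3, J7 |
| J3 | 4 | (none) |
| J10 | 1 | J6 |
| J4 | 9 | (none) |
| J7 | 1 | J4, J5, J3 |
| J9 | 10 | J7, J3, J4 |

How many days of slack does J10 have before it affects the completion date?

1

Critical path: J4→J7→J9 = 9+1+10 = 20, so the finish is 20 days.
J10 finishes as early as 19 and must finish by 20.
Float = 20 − 19 = 1.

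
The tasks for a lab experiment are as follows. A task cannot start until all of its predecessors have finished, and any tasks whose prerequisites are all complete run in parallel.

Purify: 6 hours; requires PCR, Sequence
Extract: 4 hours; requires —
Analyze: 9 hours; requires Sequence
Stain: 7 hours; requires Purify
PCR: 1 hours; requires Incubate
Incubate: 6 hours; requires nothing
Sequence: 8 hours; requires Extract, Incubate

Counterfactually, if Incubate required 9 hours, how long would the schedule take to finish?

The binding path is Incubate→Sequence→Purify→Stain = 6+8+6+7 = 27; finish at 27 hours.
Incubate is on the critical path; changing it to 9 makes that path 30 hours.
No other chain overtakes it, so the finish is 30 hours.

30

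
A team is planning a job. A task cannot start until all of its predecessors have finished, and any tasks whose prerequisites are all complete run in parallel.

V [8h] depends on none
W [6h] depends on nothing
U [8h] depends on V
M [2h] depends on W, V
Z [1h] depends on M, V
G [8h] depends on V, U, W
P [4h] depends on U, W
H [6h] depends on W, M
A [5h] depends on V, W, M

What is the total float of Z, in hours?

Critical path: V→U→G = 8+8+8 = 24, so the finish is 24 hours.
Z finishes as early as 11 and must finish by 24.
So Z can slip 24 − 11 = 13 hours.

13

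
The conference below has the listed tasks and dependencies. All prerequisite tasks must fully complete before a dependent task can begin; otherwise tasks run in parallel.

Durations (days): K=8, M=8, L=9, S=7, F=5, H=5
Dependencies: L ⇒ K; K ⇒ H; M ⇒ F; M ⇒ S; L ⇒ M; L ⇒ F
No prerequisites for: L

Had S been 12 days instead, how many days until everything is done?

Actual critical path: L→M→S = 9+8+7 = 24 ⇒ 24 days.
Since S is critical, the +5 change carries straight to that chain (now 29 days).
No other chain overtakes it, so the finish is 29 days.

29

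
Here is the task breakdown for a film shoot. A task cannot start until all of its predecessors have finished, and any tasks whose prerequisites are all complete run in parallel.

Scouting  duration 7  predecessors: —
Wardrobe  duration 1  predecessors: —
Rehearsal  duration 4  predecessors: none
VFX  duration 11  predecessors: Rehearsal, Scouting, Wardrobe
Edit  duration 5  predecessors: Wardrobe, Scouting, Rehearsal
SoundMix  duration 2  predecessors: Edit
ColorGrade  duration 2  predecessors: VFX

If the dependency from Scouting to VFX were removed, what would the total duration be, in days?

Before: longest chain Scouting→VFX→ColorGrade = 7+11+2 = 20, finish 20.
Without Scouting→VFX, VFX's earliest start moves from 7 to 4.
The longest chain is now Rehearsal→VFX→ColorGrade = 4+11+2 = 17, so the schedule takes 17 days.

17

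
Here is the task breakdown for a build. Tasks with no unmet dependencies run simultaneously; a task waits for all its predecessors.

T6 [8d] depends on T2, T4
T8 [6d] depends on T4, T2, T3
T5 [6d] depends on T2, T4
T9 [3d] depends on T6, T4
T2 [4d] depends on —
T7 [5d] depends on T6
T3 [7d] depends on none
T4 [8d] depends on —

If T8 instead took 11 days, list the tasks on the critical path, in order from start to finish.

The binding path is T4→T6→T7 = 8+8+5 = 21; finish at 21 days.
T8 is off the critical path — its longest chain is 14 days, giving 7 of slack.
That remains the longest chain; total 21 days.

T4, T6, T7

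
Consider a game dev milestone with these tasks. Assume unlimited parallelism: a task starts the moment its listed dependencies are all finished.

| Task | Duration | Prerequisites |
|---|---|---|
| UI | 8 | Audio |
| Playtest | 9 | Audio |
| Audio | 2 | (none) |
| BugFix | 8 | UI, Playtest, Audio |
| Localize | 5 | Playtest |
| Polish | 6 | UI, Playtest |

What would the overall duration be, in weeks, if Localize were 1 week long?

Actual critical path: Audio→Playtest→BugFix = 2+9+8 = 19 ⇒ 19 weeks.
Localize is off the critical path — its longest chain is 16 weeks, giving 3 of slack.
The critical path is still Audio→Playtest→BugFix; finish is now 19 weeks.

19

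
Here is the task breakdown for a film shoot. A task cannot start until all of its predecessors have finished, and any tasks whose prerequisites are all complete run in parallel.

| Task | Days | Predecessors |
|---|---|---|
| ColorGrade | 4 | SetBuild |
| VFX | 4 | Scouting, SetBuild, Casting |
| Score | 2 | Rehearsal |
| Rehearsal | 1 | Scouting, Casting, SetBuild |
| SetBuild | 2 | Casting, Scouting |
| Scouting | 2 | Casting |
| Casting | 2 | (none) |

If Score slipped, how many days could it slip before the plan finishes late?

1

Casting→Scouting→SetBuild→VFX = 2+2+2+4 = 10 sets the makespan at 10 days.
Score finishes as early as 9 and must finish by 10.
Slack of Score = 8 − 7 = 1 day.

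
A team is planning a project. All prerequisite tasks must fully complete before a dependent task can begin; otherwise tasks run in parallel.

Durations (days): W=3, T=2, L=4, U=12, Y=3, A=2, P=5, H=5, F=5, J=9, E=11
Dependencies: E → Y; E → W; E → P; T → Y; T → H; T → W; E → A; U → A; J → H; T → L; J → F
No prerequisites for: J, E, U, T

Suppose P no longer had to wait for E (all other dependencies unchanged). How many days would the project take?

With the dependency in place, E→P = 11+5 = 16 sets the finish at 16 days.
Without E→P, P's earliest start moves from 11 to 0.
The longest chain is now J→H = 9+5 = 14, so the project takes 14 days.

14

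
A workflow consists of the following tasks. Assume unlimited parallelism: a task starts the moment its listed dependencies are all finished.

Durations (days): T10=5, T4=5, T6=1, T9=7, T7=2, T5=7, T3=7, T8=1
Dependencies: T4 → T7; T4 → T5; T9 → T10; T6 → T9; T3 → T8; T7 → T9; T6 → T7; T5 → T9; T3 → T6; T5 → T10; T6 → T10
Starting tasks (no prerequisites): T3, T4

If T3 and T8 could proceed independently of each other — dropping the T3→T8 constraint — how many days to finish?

24

Original critical path: T4→T5→T9→T10 = 5+7+7+5 = 24 ⇒ 24 days.
Without T3→T8, T8's earliest start moves from 7 to 0.
After: T4→T5→T9→T10 = 5+7+7+5 = 24 → 24 days.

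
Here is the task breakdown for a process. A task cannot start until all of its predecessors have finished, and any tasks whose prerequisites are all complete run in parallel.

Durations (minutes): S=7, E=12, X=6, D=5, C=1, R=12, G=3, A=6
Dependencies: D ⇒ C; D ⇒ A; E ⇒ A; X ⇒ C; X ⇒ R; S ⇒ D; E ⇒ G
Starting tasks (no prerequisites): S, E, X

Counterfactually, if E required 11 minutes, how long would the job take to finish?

18

Baseline: E→A = 12+6 = 18 → 18 minutes.
Since E is critical, the -1 change carries straight to that chain (now 17 minutes).
New critical path: S→D→A = 7+5+6 = 18 ⇒ 18 minutes.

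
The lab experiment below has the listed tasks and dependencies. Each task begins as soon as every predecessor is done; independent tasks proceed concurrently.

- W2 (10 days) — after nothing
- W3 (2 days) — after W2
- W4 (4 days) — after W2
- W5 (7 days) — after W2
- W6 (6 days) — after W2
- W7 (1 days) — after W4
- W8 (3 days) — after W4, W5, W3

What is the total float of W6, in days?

4

Critical path: W2→W5→W8 = 10+7+3 = 20, so the finish is 20 days.
Longest path through W6: 16 days (earliest finish 16, latest finish 20).
So W6 can slip 20 − 16 = 4 days.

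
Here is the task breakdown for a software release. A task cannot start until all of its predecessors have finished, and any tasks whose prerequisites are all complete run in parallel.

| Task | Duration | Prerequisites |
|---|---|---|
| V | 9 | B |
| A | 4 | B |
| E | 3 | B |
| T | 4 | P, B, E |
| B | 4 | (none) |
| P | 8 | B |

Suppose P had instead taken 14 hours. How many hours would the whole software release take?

Baseline: B→P→T = 4+8+4 = 16 → 16 hours.
Since P is critical, the +6 change carries straight to that chain (now 22 hours).
No other chain overtakes it, so the finish is 22 hours.

22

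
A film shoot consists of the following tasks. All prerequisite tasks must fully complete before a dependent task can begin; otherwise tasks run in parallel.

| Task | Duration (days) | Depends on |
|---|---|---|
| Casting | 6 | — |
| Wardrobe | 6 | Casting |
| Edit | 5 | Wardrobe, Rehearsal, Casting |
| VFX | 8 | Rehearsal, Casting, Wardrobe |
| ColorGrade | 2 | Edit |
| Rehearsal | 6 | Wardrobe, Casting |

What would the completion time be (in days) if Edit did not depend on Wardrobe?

26

Original critical path: Casting→Wardrobe→Rehearsal→VFX = 6+6+6+8 = 26 ⇒ 26 days.
Dropping Wardrobe→Edit doesn't change Edit's earliest start (18); another predecessor still binds.
New critical path: Casting→Wardrobe→Rehearsal→VFX = 6+6+6+8 = 26 ⇒ 26 days.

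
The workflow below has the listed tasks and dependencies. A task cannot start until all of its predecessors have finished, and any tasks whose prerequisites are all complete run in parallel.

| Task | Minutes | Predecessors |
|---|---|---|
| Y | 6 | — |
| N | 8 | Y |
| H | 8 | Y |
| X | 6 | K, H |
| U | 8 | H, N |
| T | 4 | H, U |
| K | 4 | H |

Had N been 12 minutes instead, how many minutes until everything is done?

The binding path is Y→N→U→T = 6+8+8+4 = 26; finish at 26 minutes.
N is on the critical path; changing it to 12 makes that path 30 minutes.
That remains the longest chain; total 30 minutes.

30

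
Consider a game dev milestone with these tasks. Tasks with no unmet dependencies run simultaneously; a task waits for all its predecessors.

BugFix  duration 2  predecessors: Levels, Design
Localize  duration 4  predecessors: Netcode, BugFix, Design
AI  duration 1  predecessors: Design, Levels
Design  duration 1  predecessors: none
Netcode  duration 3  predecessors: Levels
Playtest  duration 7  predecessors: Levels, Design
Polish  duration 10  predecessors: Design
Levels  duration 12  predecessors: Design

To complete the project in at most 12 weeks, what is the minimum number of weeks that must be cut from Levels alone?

8

Current finish: 20 weeks; target: 12.
Levels is on every critical path, so each week cut from Levels cuts the finish by one (this holds down to a finish of 11).
Need 20 − 12 = 8 weeks off Levels → Levels becomes 4 weeks, finish becomes 12.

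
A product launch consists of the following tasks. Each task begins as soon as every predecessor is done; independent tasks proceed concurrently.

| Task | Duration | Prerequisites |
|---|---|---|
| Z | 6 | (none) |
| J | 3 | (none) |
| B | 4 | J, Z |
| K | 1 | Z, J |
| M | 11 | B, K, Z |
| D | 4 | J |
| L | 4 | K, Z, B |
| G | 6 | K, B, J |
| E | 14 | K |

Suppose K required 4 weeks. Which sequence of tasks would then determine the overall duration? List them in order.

Critical path before the change: Z→K→E = 6+1+14 = 21 giving 21 weeks.
Since K is critical, the +3 change carries straight to that chain (now 24 weeks).
The critical path is still Z→K→E; finish is now 24 weeks.

Z, K, E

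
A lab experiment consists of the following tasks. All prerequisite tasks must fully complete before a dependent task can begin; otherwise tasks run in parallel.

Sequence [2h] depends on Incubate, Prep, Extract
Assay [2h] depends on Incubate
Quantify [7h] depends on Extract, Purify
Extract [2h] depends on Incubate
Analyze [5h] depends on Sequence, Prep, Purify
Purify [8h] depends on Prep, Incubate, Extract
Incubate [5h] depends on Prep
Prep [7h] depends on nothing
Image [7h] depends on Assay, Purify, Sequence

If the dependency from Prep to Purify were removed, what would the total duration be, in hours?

29

With the dependency in place, Prep→Incubate→Extract→Purify→Image = 7+5+2+8+7 = 29 sets the finish at 29 hours.
Dropping Prep→Purify doesn't change Purify's earliest start (14); another predecessor still binds.
New critical path: Prep→Incubate→Extract→Purify→Image = 7+5+2+8+7 = 29 ⇒ 29 hours.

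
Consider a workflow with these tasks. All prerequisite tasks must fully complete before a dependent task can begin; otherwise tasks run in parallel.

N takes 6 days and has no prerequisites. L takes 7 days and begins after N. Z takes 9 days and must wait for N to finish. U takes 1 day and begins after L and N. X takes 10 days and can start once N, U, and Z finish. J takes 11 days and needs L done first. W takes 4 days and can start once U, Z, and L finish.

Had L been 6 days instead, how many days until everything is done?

Baseline: N→Z→X = 6+9+10 = 25 → 25 days.
L is off the critical path — its longest chain is 24 days, giving 1 of slack.
That remains the longest chain; total 25 days.

25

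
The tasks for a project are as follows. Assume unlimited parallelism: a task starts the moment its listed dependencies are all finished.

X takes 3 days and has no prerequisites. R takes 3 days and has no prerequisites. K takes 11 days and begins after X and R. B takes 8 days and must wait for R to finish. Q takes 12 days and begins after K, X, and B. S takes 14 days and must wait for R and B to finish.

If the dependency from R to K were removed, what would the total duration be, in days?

With the dependency in place, X→K→Q = 3+11+12 = 26 sets the finish at 26 days.
Dropping R→K doesn't change K's earliest start (3); another predecessor still binds.
After: X→K→Q = 3+11+12 = 26 → 26 days.

26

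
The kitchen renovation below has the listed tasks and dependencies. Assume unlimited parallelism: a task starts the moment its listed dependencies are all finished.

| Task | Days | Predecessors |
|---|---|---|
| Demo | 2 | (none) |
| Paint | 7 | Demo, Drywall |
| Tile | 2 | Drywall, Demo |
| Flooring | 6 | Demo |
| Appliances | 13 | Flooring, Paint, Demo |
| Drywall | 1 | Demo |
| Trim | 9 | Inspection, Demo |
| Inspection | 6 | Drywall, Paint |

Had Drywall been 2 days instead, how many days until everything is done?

26

The binding path is Demo→Drywall→Paint→Inspection→Trim = 2+1+7+6+9 = 25; finish at 25 days.
Drywall is on the critical path; changing it to 2 makes that path 26 days.
That remains the longest chain; total 26 days.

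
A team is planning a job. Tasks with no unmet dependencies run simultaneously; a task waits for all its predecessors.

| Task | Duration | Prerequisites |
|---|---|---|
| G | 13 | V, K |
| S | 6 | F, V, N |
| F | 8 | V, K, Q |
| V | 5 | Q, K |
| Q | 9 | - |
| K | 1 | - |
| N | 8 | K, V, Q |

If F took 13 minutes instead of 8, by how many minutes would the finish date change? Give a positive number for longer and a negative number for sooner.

Critical path before the change: Q→V→F→S = 9+5+8+6 = 28 giving 28 minutes.
F is on the critical path; changing it to 13 makes that path 33 minutes.
That remains the longest chain; total 33 minutes.
Change in finish: 33 − 28 = +5 minutes.

5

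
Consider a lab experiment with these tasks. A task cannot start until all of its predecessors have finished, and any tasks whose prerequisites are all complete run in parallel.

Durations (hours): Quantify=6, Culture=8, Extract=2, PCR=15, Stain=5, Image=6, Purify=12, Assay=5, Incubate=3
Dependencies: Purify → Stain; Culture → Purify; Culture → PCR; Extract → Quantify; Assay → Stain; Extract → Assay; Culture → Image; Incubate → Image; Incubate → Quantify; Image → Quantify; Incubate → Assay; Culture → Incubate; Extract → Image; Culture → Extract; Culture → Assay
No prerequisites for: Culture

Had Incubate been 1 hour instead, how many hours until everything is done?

The binding path is Culture→Purify→Stain = 8+12+5 = 25; finish at 25 hours.
The longest path through Incubate is only 23 hours, so Incubate has float 2.
No other chain overtakes it, so the finish is 25 hours.

25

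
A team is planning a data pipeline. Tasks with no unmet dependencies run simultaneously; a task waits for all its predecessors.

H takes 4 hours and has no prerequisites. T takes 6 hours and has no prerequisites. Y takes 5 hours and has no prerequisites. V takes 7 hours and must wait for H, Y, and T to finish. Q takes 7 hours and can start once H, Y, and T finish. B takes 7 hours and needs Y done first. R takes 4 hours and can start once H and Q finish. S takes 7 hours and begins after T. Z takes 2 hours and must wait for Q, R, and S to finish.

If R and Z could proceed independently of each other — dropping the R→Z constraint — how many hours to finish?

17

Original critical path: T→Q→R→Z = 6+7+4+2 = 19 ⇒ 19 hours.
Without R→Z, Z's earliest start moves from 17 to 13.
The longest chain is now T→Q→R = 6+7+4 = 17, so the job takes 17 hours.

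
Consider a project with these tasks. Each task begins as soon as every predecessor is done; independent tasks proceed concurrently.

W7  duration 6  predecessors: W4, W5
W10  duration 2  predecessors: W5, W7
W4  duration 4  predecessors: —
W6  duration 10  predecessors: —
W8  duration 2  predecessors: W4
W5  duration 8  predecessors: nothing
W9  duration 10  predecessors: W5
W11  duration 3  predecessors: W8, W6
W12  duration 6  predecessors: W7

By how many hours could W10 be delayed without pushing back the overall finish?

4

The longest chain is W5→W7→W12 = 8+6+6 = 20; overall finish 20 hours.
Longest path through W10: 16 hours (earliest finish 16, latest finish 20).
So W10 can slip 20 − 16 = 4 hours.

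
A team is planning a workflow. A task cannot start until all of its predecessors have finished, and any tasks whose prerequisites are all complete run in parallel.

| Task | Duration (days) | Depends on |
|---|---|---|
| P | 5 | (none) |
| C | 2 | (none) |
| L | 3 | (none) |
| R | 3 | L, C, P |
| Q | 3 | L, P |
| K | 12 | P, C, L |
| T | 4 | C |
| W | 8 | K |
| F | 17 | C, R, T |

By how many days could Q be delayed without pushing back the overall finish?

17

The longest chain is P→R→F = 5+3+17 = 25; overall finish 25 days.
Longest path through Q: 8 days (earliest finish 8, latest finish 25).
So Q can slip 25 − 8 = 17 days.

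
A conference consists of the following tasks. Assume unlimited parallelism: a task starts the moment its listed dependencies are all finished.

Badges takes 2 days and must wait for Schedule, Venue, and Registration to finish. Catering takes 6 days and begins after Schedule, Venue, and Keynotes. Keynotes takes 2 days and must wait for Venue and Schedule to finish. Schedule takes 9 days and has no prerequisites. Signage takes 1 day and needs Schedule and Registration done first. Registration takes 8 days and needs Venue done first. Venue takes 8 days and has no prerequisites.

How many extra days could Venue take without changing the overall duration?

The longest chain is Venue→Registration→Badges = 8+8+2 = 18; overall finish 18 days.
The longest chain containing Venue totals 18 days.
Float = 18 − 18 = 0.

0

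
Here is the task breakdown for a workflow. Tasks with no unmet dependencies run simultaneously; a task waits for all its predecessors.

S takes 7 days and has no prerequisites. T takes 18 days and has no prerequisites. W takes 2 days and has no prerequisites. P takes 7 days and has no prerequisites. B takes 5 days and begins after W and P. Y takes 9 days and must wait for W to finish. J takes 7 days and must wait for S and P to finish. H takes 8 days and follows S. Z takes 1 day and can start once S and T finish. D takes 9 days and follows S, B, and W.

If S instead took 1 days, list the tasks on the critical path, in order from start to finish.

P, B, D

Actual critical path: P→B→D = 7+5+9 = 21 ⇒ 21 days.
S has 5 days of float (longest path through it is 16).
No other chain overtakes it, so the finish is 21 days.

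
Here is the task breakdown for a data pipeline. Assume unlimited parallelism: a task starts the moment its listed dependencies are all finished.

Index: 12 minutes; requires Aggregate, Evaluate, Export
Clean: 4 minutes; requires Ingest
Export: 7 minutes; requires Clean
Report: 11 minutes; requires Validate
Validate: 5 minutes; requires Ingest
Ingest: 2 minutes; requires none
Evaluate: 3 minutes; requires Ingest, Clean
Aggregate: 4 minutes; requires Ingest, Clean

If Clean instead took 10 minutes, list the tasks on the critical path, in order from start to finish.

Ingest, Clean, Export, Index

As given, the longest chain is Ingest→Clean→Export→Index = 2+4+7+12 = 25, so the finish is 25 minutes.
Clean lies on that path, so at 10 minutes the path becomes 31 minutes.
The critical path is still Ingest→Clean→Export→Index; finish is now 31 minutes.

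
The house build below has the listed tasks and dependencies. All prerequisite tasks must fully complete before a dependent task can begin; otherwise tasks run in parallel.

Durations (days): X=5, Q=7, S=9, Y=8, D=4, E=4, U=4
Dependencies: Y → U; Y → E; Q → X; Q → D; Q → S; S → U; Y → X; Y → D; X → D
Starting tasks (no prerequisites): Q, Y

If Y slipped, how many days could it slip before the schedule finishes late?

3

The longest chain is Q→S→U = 7+9+4 = 20; overall finish 20 days.
The longest chain containing Y totals 17 days.
Slack of Y = 3 − 0 = 3 days.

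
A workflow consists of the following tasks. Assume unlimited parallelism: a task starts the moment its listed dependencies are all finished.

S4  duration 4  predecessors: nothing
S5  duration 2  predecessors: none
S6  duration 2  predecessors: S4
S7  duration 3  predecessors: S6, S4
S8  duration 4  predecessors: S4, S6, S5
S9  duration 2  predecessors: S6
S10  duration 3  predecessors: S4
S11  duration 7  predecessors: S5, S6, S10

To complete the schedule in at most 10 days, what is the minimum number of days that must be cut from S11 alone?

Current finish: 14 days; target: 10.
S11 is on every critical path, so each day cut from S11 cuts the finish by one (this holds down to a finish of 10).
Need 14 − 10 = 4 days off S11 → S11 becomes 3 days, finish becomes 10.

4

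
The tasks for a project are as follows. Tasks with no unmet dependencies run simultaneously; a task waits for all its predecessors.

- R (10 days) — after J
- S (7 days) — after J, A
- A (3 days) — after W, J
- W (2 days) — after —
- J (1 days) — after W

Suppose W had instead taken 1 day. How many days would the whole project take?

The binding path is W→J→A→S = 2+1+3+7 = 13; finish at 13 days.
Since W is critical, the -1 change carries straight to that chain (now 12 days).
That remains the longest chain; total 12 days.

12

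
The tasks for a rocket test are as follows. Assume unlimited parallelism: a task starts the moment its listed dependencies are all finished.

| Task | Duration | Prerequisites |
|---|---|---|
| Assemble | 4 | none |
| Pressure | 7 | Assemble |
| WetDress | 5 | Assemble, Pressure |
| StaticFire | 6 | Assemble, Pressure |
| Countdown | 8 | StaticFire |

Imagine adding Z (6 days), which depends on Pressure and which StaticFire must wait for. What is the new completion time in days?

31

Originally the rocket test takes 25 days.
With Z inserted, StaticFire now waits for max(Assemble, Pressure, Z).
New critical path: Assemble→Pressure→Z→StaticFire→Countdown = 4+7+6+6+8 = 31 ⇒ 31 days.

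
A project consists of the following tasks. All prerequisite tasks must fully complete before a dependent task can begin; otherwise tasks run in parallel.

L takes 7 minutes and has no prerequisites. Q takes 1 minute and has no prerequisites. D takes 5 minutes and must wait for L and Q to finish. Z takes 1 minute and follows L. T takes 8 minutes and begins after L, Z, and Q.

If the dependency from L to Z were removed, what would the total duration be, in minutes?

With the dependency in place, L→Z→T = 7+1+8 = 16 sets the finish at 16 minutes.
Without L→Z, Z's earliest start moves from 7 to 0.
After: L→T = 7+8 = 15 → 15 minutes.

15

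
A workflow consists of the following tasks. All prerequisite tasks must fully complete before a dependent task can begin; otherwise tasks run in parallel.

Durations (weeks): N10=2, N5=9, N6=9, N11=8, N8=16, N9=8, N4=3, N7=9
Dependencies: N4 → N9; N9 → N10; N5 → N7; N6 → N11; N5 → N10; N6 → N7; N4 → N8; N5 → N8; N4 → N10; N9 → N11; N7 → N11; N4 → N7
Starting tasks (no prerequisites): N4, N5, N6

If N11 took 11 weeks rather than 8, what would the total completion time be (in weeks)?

Baseline: N5→N7→N11 = 9+9+8 = 26 → 26 weeks.
Since N11 is critical, the +3 change carries straight to that chain (now 29 weeks).
No other chain overtakes it, so the finish is 29 weeks.

29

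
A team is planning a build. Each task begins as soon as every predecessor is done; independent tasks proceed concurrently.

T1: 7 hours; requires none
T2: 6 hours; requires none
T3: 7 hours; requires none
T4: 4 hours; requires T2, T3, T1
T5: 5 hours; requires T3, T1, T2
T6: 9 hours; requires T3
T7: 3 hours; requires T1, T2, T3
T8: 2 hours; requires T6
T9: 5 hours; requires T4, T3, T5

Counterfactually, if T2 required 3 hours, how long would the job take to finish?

18

Actual critical path: T3→T6→T8 = 7+9+2 = 18 ⇒ 18 hours.
T2 is off the critical path — its longest chain is 16 hours, giving 2 of slack.
The critical path is still T3→T6→T8; finish is now 18 hours.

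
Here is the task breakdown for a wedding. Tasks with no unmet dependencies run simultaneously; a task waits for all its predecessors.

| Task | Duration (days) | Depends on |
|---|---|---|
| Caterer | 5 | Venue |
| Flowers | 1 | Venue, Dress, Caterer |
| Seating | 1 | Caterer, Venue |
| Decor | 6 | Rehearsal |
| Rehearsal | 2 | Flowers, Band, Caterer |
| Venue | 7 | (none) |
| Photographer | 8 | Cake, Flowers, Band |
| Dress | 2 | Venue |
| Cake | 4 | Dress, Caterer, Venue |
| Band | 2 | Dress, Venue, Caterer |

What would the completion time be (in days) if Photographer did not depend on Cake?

22

Before: longest chain Venue→Caterer→Cake→Photographer = 7+5+4+8 = 24, finish 24.
Without Cake→Photographer, Photographer's earliest start moves from 16 to 14.
The longest chain is now Venue→Caterer→Band→Photographer = 7+5+2+8 = 22, so the schedule takes 22 days.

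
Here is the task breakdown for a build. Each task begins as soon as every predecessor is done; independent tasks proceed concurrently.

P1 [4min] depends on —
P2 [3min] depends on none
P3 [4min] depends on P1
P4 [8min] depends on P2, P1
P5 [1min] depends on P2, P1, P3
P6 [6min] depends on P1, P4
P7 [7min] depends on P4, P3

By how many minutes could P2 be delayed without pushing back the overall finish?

1

The longest chain is P1→P4→P7 = 4+8+7 = 19; overall finish 19 minutes.
P2 finishes as early as 3 and must finish by 4.
So P2 can slip 4 − 3 = 1 minute.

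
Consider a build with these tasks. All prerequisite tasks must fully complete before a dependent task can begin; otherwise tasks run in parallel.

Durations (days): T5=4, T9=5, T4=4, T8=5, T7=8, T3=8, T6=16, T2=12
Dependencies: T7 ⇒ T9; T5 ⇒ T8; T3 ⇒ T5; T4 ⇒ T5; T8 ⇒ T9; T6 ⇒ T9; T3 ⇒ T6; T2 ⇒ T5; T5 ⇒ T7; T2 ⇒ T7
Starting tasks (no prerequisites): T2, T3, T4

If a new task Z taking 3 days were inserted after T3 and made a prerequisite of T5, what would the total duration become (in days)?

Originally the job takes 29 days.
With Z inserted, T5 now waits for max(T3, T2, T4, Z).
New critical path: T2→T5→T7→T9 = 12+4+8+5 = 29 ⇒ 29 days.

29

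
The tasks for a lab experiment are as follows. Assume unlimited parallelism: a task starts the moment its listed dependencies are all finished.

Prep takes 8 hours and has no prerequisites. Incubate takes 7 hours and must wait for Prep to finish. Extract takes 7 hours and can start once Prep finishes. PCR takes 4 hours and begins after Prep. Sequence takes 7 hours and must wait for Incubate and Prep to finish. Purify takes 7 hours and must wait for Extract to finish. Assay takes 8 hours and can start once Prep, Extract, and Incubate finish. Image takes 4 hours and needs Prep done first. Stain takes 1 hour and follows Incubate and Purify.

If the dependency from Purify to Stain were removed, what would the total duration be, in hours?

With the dependency in place, Prep→Incubate→Assay = 8+7+8 = 23 sets the finish at 23 hours.
Without Purify→Stain, Stain's earliest start moves from 22 to 15.
New critical path: Prep→Incubate→Assay = 8+7+8 = 23 ⇒ 23 hours.

23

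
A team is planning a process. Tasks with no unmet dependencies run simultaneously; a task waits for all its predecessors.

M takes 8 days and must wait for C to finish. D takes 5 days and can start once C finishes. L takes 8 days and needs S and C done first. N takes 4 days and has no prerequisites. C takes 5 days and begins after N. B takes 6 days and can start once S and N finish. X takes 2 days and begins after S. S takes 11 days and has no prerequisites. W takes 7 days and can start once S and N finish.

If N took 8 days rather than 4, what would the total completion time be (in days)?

21

Actual critical path: S→L = 11+8 = 19 ⇒ 19 days.
N is off the critical path — its longest chain is 17 days, giving 2 of slack.
New critical path: N→C→M = 8+5+8 = 21 ⇒ 21 days.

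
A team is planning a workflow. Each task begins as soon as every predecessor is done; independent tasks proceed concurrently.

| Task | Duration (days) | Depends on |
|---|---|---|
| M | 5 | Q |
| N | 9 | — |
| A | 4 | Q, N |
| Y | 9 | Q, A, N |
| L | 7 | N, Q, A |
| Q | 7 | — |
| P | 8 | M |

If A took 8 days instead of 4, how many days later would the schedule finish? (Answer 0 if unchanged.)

Critical path before the change: N→A→Y = 9+4+9 = 22 giving 22 days.
A is on the critical path; changing it to 8 makes that path 26 days.
The critical path is still N→A→Y; finish is now 26 days.
Change in finish: 26 − 22 = +4 days.

4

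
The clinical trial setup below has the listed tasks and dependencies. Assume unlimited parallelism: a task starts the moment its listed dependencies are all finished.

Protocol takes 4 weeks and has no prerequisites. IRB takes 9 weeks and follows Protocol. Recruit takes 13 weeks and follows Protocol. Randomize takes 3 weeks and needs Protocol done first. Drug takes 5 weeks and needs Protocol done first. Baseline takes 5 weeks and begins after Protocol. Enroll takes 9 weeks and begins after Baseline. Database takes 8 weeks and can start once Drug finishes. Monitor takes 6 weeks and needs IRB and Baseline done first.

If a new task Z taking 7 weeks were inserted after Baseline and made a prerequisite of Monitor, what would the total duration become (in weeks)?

22

Originally the job takes 19 weeks.
With Z inserted, Monitor now waits for max(IRB, Baseline, Z).
New critical path: Protocol→Baseline→Z→Monitor = 4+5+7+6 = 22 ⇒ 22 weeks.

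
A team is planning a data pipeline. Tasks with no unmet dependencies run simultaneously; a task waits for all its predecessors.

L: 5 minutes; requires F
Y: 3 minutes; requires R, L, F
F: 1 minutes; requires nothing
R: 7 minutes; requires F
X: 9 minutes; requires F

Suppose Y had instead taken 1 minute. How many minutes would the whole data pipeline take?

As given, the longest chain is F→R→Y = 1+7+3 = 11, so the finish is 11 minutes.
Since Y is critical, the -2 change carries straight to that chain (now 9 minutes).
The binding chain switches to F→X = 1+9 = 10; finish 10 minutes.

10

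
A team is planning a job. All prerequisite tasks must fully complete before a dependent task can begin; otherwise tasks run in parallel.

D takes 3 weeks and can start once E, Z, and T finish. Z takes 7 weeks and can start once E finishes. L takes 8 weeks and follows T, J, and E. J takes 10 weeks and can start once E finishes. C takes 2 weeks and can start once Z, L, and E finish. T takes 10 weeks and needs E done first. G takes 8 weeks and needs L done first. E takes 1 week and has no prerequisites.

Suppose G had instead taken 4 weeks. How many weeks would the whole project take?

23

The binding path is E→J→L→G = 1+10+8+8 = 27; finish at 27 weeks.
G lies on that path, so at 4 weeks the path becomes 23 weeks.
The critical path is still E→J→L→G; finish is now 23 weeks.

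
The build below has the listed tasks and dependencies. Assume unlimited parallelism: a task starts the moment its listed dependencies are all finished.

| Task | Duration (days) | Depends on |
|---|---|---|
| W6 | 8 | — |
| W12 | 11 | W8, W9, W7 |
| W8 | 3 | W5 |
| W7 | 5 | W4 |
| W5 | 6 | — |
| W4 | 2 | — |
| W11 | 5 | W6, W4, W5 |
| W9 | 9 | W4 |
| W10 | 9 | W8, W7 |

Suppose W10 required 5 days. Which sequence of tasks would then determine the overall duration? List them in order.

Baseline: W4→W9→W12 = 2+9+11 = 22 → 22 days.
The longest path through W10 is only 18 days, so W10 has float 4.
No other chain overtakes it, so the finish is 22 days.

W4, W9, W12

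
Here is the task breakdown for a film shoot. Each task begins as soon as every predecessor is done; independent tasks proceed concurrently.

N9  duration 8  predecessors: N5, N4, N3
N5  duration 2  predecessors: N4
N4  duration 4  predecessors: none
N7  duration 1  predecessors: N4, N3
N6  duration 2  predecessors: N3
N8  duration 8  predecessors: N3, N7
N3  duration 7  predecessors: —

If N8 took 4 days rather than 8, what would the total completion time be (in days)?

Critical path before the change: N3→N7→N8 = 7+1+8 = 16 giving 16 days.
Since N8 is critical, the -4 change carries straight to that chain (now 12 days).
The binding chain switches to N3→N9 = 7+8 = 15; finish 15 days.

15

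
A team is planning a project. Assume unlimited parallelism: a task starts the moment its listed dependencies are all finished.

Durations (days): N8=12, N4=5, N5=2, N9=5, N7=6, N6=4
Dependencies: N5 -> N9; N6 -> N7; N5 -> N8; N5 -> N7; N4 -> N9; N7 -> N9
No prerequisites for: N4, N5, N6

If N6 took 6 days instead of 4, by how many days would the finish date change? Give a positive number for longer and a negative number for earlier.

2

Baseline: N6→N7→N9 = 4+6+5 = 15 → 15 days.
Since N6 is critical, the +2 change carries straight to that chain (now 17 days).
No other chain overtakes it, so the finish is 17 days.
Change in finish: 17 − 15 = +2 days.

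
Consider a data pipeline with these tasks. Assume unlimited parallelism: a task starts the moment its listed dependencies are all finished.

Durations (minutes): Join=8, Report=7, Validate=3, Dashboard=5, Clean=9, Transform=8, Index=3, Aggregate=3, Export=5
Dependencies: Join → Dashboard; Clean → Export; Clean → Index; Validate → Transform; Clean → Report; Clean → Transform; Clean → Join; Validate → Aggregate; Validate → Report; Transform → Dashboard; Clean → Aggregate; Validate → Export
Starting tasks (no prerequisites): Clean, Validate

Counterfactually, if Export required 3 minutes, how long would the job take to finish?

22

Actual critical path: Clean→Join→Dashboard = 9+8+5 = 22 ⇒ 22 minutes.
Export is off the critical path — its longest chain is 14 minutes, giving 8 of slack.
No other chain overtakes it, so the finish is 22 minutes.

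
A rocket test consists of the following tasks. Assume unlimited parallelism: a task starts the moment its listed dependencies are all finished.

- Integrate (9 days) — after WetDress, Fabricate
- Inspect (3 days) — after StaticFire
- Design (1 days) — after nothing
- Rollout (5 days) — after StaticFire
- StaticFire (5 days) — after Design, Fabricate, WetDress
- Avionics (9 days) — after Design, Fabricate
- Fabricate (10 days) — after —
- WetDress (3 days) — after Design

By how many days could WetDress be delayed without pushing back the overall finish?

Fabricate→StaticFire→Rollout = 10+5+5 = 20 sets the makespan at 20 days.
WetDress finishes as early as 4 and must finish by 10.
Slack of WetDress = 7 − 1 = 6 days.

6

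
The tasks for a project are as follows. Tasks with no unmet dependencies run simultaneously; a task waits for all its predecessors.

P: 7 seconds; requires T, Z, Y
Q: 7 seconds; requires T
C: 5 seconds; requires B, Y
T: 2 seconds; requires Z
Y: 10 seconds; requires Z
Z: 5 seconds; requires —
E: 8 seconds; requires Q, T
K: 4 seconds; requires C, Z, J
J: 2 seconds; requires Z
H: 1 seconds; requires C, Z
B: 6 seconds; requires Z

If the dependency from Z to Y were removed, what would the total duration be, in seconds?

With the dependency in place, Z→Y→C→K = 5+10+5+4 = 24 sets the finish at 24 seconds.
Without Z→Y, Y's earliest start moves from 5 to 0.
New critical path: Z→T→Q→E = 5+2+7+8 = 22 ⇒ 22 seconds.

22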